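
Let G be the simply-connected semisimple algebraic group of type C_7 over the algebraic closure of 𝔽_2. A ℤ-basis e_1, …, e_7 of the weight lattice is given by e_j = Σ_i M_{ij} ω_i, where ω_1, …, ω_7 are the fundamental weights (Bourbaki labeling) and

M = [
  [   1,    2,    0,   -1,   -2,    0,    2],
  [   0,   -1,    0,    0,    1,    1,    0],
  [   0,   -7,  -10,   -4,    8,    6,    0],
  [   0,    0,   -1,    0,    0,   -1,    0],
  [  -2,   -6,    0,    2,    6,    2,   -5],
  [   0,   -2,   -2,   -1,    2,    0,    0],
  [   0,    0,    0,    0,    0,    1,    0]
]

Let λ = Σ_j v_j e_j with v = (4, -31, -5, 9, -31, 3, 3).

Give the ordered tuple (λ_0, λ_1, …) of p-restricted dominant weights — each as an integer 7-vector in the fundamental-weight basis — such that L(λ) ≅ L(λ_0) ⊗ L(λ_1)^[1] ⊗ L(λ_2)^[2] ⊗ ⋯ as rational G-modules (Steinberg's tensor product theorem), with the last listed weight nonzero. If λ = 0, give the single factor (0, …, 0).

Change of basis e → ω: c = M·v where v = (4, -31, -5, 9, -31, 3, 3):
  c_1 = (1)·(4) + (2)·(-31) + (0)·(-5) + (-1)·(9) + (-2)·(-31) + (0)·(3) + (2)·(3) = 1
  c_2 = (0)·(4) + (-1)·(-31) + (0)·(-5) + (0)·(9) + (1)·(-31) + (1)·(3) + (0)·(3) = 3
  c_3 = (0)·(4) + (-7)·(-31) + (-10)·(-5) + (-4)·(9) + (8)·(-31) + (6)·(3) + (0)·(3) = 1
  c_4 = (0)·(4) + (0)·(-31) + (-1)·(-5) + (0)·(9) + (0)·(-31) + (-1)·(3) + (0)·(3) = 2
  c_5 = (-2)·(4) + (-6)·(-31) + (0)·(-5) + (2)·(9) + (6)·(-31) + (2)·(3) + (-5)·(3) = 1
  c_6 = (0)·(4) + (-2)·(-31) + (-2)·(-5) + (-1)·(9) + (2)·(-31) + (0)·(3) + (0)·(3) = 1
  c_7 = (0)·(4) + (0)·(-31) + (0)·(-5) + (0)·(9) + (0)·(-31) + (1)·(3) + (0)·(3) = 3
Base-2 expansion of each c_i:
  c_1 = 1 = 1·2^0
  c_2 = 3 = 1·2^0 + 1·2^1
  c_3 = 1 = 1·2^0
  c_4 = 2 = 0·2^0 + 1·2^1
  c_5 = 1 = 1·2^0
  c_6 = 1 = 1·2^0
  c_7 = 3 = 1·2^0 + 1·2^1
λ_0 = (1, 1, 1, 0, 1, 1, 1)
λ_1 = (0, 1, 0, 1, 0, 0, 1)

((1, 1, 1, 0, 1, 1, 1), (0, 1, 0, 1, 0, 0, 1))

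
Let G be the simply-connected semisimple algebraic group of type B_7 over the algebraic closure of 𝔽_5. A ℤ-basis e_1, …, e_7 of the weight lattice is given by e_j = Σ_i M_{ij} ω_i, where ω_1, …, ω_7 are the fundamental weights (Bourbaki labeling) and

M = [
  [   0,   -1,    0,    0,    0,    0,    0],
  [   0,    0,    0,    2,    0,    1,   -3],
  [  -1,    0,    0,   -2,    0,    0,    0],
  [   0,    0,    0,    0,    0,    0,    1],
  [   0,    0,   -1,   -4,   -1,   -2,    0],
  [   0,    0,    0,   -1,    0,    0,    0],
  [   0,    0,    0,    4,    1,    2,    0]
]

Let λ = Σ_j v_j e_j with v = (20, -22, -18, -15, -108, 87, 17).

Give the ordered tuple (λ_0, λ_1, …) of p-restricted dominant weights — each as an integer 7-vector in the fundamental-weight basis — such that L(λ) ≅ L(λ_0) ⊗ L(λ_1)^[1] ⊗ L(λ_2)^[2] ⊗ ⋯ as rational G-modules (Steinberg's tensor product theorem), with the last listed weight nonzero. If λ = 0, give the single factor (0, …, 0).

In the fundamental-weight basis, λ has coordinates c = M·v (v = (20, -22, -18, -15, -108, 87, 17)):
  c_1 = (0)·(20) + (-1)·(-22) + (0)·(-18) + (0)·(-15) + (0)·(-108) + (0)·(87) + (0)·(17) = 22
  c_2 = (0)·(20) + (0)·(-22) + (0)·(-18) + (2)·(-15) + (0)·(-108) + (1)·(87) + (-3)·(17) = 6
  c_3 = (-1)·(20) + (0)·(-22) + (0)·(-18) + (-2)·(-15) + (0)·(-108) + (0)·(87) + (0)·(17) = 10
  c_4 = (0)·(20) + (0)·(-22) + (0)·(-18) + (0)·(-15) + (0)·(-108) + (0)·(87) + (1)·(17) = 17
  c_5 = (0)·(20) + (0)·(-22) + (-1)·(-18) + (-4)·(-15) + (-1)·(-108) + (-2)·(87) + (0)·(17) = 12
  c_6 = (0)·(20) + (0)·(-22) + (0)·(-18) + (-1)·(-15) + (0)·(-108) + (0)·(87) + (0)·(17) = 15
  c_7 = (0)·(20) + (0)·(-22) + (0)·(-18) + (4)·(-15) + (1)·(-108) + (2)·(87) + (0)·(17) = 6
Writing each c_i in base p = 5:
  c_1 = 22 = 2·5^0 + 4·5^1
  c_2 = 6 = 1·5^0 + 1·5^1
  c_3 = 10 = 0·5^0 + 2·5^1
  c_4 = 17 = 2·5^0 + 3·5^1
  c_5 = 12 = 2·5^0 + 2·5^1
  c_6 = 15 = 0·5^0 + 3·5^1
  c_7 = 6 = 1·5^0 + 1·5^1
λ_0 = (2, 1, 0, 2, 2, 0, 1)
λ_1 = (4, 1, 2, 3, 2, 3, 1)

((2, 1, 0, 2, 2, 0, 1), (4, 1, 2, 3, 2, 3, 1))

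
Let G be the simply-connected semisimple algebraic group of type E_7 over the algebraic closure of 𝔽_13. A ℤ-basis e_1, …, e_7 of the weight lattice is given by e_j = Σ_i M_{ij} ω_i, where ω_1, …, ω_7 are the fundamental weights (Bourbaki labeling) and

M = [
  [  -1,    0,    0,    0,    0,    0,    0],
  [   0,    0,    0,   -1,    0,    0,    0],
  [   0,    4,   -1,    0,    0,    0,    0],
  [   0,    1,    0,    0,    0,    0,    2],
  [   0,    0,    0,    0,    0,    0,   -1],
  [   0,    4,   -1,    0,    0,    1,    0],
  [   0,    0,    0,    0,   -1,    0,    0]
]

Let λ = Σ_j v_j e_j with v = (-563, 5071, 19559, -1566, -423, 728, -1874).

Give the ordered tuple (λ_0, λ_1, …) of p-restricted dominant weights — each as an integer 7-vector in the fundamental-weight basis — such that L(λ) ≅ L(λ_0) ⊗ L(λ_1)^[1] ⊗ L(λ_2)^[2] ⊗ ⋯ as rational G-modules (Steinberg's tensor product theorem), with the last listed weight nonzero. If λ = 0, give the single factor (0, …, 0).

Converting to the ω-basis (c_i = row i of M dotted with v = (-563, 5071, 19559, -1566, -423, 728, -1874)):
  c_1 = (-1)·(-563) + (0)·(5071) + (0)·(19559) + (0)·(-1566) + (0)·(-423) + (0)·(728) + (0)·(-1874) = 563
  c_2 = (0)·(-563) + (0)·(5071) + (0)·(19559) + (-1)·(-1566) + (0)·(-423) + (0)·(728) + (0)·(-1874) = 1566
  c_3 = (0)·(-563) + (4)·(5071) + (-1)·(19559) + (0)·(-1566) + (0)·(-423) + (0)·(728) + (0)·(-1874) = 725
  c_4 = (0)·(-563) + (1)·(5071) + (0)·(19559) + (0)·(-1566) + (0)·(-423) + (0)·(728) + (2)·(-1874) = 1323
  c_5 = (0)·(-563) + (0)·(5071) + (0)·(19559) + (0)·(-1566) + (0)·(-423) + (0)·(728) + (-1)·(-1874) = 1874
  c_6 = (0)·(-563) + (4)·(5071) + (-1)·(19559) + (0)·(-1566) + (0)·(-423) + (1)·(728) + (0)·(-1874) = 1453
  c_7 = (0)·(-563) + (0)·(5071) + (0)·(19559) + (0)·(-1566) + (-1)·(-423) + (0)·(728) + (0)·(-1874) = 423
Base-13 expansion of each c_i:
  c_1 = 563 = 4·13^0 + 4·13^1 + 3·13^2
  c_2 = 1566 = 6·13^0 + 3·13^1 + 9·13^2
  c_3 = 725 = 10·13^0 + 3·13^1 + 4·13^2
  c_4 = 1323 = 10·13^0 + 10·13^1 + 7·13^2
  c_5 = 1874 = 2·13^0 + 1·13^1 + 11·13^2
  c_6 = 1453 = 10·13^0 + 7·13^1 + 8·13^2
  c_7 = 423 = 7·13^0 + 6·13^1 + 2·13^2
Factor λ_0 = (4, 6, 10, 10, 2, 10, 7)
Factor λ_1 = (4, 3, 3, 10, 1, 7, 6)
Factor λ_2 = (3, 9, 4, 7, 11, 8, 2)

((4, 6, 10, 10, 2, 10, 7), (4, 3, 3, 10, 1, 7, 6), (3, 9, 4, 7, 11, 8, 2))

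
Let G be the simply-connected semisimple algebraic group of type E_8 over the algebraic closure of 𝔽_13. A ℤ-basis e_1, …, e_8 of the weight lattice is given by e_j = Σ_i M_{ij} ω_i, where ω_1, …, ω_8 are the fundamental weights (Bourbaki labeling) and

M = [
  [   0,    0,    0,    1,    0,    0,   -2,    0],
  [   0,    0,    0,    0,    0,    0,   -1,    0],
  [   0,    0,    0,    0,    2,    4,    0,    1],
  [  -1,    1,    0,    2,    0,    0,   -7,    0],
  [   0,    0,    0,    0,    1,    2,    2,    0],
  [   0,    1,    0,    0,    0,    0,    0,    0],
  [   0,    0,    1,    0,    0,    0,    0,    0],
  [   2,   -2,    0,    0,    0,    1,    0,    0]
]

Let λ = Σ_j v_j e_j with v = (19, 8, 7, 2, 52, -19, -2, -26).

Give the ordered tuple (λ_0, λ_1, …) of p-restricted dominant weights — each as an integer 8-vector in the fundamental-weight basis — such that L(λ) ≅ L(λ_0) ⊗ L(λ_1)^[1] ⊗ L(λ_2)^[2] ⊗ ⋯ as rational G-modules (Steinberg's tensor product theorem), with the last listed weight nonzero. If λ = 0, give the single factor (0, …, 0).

ω-coordinates c = M·v, v = (19, 8, 7, 2, 52, -19, -2, -26):
  c_1 = (0)·(19) + (0)·(8) + (0)·(7) + (1)·(2) + (0)·(52) + (0)·(-19) + (-2)·(-2) + (0)·(-26) = 6
  c_2 = (0)·(19) + (0)·(8) + (0)·(7) + (0)·(2) + (0)·(52) + (0)·(-19) + (-1)·(-2) + (0)·(-26) = 2
  c_3 = (0)·(19) + (0)·(8) + (0)·(7) + (0)·(2) + (2)·(52) + (4)·(-19) + (0)·(-2) + (1)·(-26) = 2
  c_4 = (-1)·(19) + (1)·(8) + (0)·(7) + (2)·(2) + (0)·(52) + (0)·(-19) + (-7)·(-2) + (0)·(-26) = 7
  c_5 = (0)·(19) + (0)·(8) + (0)·(7) + (0)·(2) + (1)·(52) + (2)·(-19) + (2)·(-2) + (0)·(-26) = 10
  c_6 = (0)·(19) + (1)·(8) + (0)·(7) + (0)·(2) + (0)·(52) + (0)·(-19) + (0)·(-2) + (0)·(-26) = 8
  c_7 = (0)·(19) + (0)·(8) + (1)·(7) + (0)·(2) + (0)·(52) + (0)·(-19) + (0)·(-2) + (0)·(-26) = 7
  c_8 = (2)·(19) + (-2)·(8) + (0)·(7) + (0)·(2) + (0)·(52) + (1)·(-19) + (0)·(-2) + (0)·(-26) = 3
Writing each c_i in base p = 13:
  c_1 = 6 = 6·13^0
  c_2 = 2 = 2·13^0
  c_3 = 2 = 2·13^0
  c_4 = 7 = 7·13^0
  c_5 = 10 = 10·13^0
  c_6 = 8 = 8·13^0
  c_7 = 7 = 7·13^0
  c_8 = 3 = 3·13^0
λ_0 = (6, 2, 2, 7, 10, 8, 7, 3)

((6, 2, 2, 7, 10, 8, 7, 3),)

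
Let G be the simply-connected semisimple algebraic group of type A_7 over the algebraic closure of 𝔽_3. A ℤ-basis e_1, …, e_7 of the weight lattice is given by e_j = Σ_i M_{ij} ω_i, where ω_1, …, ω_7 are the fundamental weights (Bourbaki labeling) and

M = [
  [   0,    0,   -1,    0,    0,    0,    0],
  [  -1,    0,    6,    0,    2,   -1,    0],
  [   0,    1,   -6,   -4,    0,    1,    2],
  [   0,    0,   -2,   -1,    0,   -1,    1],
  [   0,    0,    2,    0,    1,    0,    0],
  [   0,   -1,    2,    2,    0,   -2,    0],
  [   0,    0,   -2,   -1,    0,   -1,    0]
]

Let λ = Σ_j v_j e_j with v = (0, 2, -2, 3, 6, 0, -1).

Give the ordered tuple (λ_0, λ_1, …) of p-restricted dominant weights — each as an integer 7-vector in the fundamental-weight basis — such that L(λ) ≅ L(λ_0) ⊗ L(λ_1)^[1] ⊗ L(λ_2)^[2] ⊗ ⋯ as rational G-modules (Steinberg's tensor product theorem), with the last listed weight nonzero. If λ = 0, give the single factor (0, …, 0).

((2, 0, 0, 0, 2, 0, 1),)

In the fundamental-weight basis, λ has coordinates c = M·v (v = (0, 2, -2, 3, 6, 0, -1)):
  c_1 = 0*0 + 0*2 + -1*-2 + 0*3 + 0*6 + 0*0 + 0*-1 = 2
  c_2 = -1*0 + 0*2 + 6*-2 + 0*3 + 2*6 + -1*0 + 0*-1 = 0
  c_3 = 0*0 + 1*2 + -6*-2 + -4*3 + 0*6 + 1*0 + 2*-1 = 0
  c_4 = 0*0 + 0*2 + -2*-2 + -1*3 + 0*6 + -1*0 + 1*-1 = 0
  c_5 = 0*0 + 0*2 + 2*-2 + 0*3 + 1*6 + 0*0 + 0*-1 = 2
  c_6 = 0*0 + -1*2 + 2*-2 + 2*3 + 0*6 + -2*0 + 0*-1 = 0
  c_7 = 0*0 + 0*2 + -2*-2 + -1*3 + 0*6 + -1*0 + 0*-1 = 1
Writing each c_i in base p = 3:
  c_1 = 2 = 2·3^0
  c_2 = 0
  c_3 = 0
  c_4 = 0
  c_5 = 2 = 2·3^0
  c_6 = 0
  c_7 = 1 = 1·3^0
λ_0 = (2, 0, 0, 0, 2, 0, 1)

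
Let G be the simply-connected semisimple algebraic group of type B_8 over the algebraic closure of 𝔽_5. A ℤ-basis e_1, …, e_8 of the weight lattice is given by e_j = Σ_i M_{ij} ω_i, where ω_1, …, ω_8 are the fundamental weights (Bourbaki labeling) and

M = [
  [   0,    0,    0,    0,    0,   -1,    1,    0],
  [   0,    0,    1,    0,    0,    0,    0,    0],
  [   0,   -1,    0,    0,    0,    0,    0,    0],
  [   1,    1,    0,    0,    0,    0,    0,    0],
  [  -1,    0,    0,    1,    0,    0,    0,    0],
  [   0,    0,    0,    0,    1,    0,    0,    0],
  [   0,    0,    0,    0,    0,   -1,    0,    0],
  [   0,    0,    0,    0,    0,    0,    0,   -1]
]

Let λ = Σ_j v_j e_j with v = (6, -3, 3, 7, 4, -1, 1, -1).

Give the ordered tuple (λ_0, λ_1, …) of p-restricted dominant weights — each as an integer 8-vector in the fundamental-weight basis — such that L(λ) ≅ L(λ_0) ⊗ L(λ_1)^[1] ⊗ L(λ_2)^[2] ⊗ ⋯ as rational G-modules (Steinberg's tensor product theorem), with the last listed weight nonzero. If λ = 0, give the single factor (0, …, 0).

((2, 3, 3, 3, 1, 4, 1, 1),)

ω-coordinates c = M·v, v = (6, -3, 3, 7, 4, -1, 1, -1):
  c_1 = (0)·(6) + (0)·(-3) + (0)·(3) + (0)·(7) + (0)·(4) + (-1)·(-1) + (1)·(1) + (0)·(-1) = 2
  c_2 = (0)·(6) + (0)·(-3) + (1)·(3) + (0)·(7) + (0)·(4) + (0)·(-1) + (0)·(1) + (0)·(-1) = 3
  c_3 = (0)·(6) + (-1)·(-3) + (0)·(3) + (0)·(7) + (0)·(4) + (0)·(-1) + (0)·(1) + (0)·(-1) = 3
  c_4 = (1)·(6) + (1)·(-3) + (0)·(3) + (0)·(7) + (0)·(4) + (0)·(-1) + (0)·(1) + (0)·(-1) = 3
  c_5 = (-1)·(6) + (0)·(-3) + (0)·(3) + (1)·(7) + (0)·(4) + (0)·(-1) + (0)·(1) + (0)·(-1) = 1
  c_6 = (0)·(6) + (0)·(-3) + (0)·(3) + (0)·(7) + (1)·(4) + (0)·(-1) + (0)·(1) + (0)·(-1) = 4
  c_7 = (0)·(6) + (0)·(-3) + (0)·(3) + (0)·(7) + (0)·(4) + (-1)·(-1) + (0)·(1) + (0)·(-1) = 1
  c_8 = (0)·(6) + (0)·(-3) + (0)·(3) + (0)·(7) + (0)·(4) + (0)·(-1) + (0)·(1) + (-1)·(-1) = 1
p = 5; digits c_i = Σ_j d_{ij}·5^j, 0 ≤ d_{ij} < 5:
  c_1 = 2 = 2·5^0
  c_2 = 3 = 3·5^0
  c_3 = 3 = 3·5^0
  c_4 = 3 = 3·5^0
  c_5 = 1 = 1·5^0
  c_6 = 4 = 4·5^0
  c_7 = 1 = 1·5^0
  c_8 = 1 = 1·5^0
Factor λ_0 = (2, 3, 3, 3, 1, 4, 1, 1)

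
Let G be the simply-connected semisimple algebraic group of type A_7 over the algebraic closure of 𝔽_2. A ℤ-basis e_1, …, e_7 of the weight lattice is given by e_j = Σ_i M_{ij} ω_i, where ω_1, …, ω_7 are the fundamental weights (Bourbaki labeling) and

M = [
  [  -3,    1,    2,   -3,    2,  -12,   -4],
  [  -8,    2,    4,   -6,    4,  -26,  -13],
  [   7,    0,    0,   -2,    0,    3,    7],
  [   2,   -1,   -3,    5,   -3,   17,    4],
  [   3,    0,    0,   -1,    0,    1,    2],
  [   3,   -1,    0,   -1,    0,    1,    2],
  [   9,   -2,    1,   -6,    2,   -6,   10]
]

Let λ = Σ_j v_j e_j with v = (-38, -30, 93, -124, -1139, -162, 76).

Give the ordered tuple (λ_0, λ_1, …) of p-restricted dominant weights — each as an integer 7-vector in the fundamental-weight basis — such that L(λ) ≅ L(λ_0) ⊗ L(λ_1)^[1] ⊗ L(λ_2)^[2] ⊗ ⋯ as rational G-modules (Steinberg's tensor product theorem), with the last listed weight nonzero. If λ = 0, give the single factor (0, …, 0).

Converting to the ω-basis (c_i = row i of M dotted with v = (-38, -30, 93, -124, -1139, -162, 76)):
  c_1 = (-3)·(-38) + (1)·(-30) + (2)·(93) + (-3)·(-124) + (2)·(-1139) + (-12)·(-162) + (-4)·(76) = 4
  c_2 = (-8)·(-38) + (2)·(-30) + (4)·(93) + (-6)·(-124) + (4)·(-1139) + (-26)·(-162) + (-13)·(76) = 28
  c_3 = (7)·(-38) + (0)·(-30) + (0)·(93) + (-2)·(-124) + (0)·(-1139) + (3)·(-162) + (7)·(76) = 28
  c_4 = (2)·(-38) + (-1)·(-30) + (-3)·(93) + (5)·(-124) + (-3)·(-1139) + (17)·(-162) + (4)·(76) = 22
  c_5 = (3)·(-38) + (0)·(-30) + (0)·(93) + (-1)·(-124) + (0)·(-1139) + (1)·(-162) + (2)·(76) = 0
  c_6 = (3)·(-38) + (-1)·(-30) + (0)·(93) + (-1)·(-124) + (0)·(-1139) + (1)·(-162) + (2)·(76) = 30
  c_7 = (9)·(-38) + (-2)·(-30) + (1)·(93) + (-6)·(-124) + (2)·(-1139) + (-6)·(-162) + (10)·(76) = 9
Expand coordinatewise in base 2:
  c_1 = 4 = 0·2^0 + 0·2^1 + 1·2^2
  c_2 = 28 = 0·2^0 + 0·2^1 + 1·2^2 + 1·2^3 + 1·2^4
  c_3 = 28 = 0·2^0 + 0·2^1 + 1·2^2 + 1·2^3 + 1·2^4
  c_4 = 22 = 0·2^0 + 1·2^1 + 1·2^2 + 0·2^3 + 1·2^4
  c_5 = 0
  c_6 = 30 = 0·2^0 + 1·2^1 + 1·2^2 + 1·2^3 + 1·2^4
  c_7 = 9 = 1·2^0 + 0·2^1 + 0·2^2 + 1·2^3
Factor λ_0 = (0, 0, 0, 0, 0, 0, 1)
Factor λ_1 = (0, 0, 0, 1, 0, 1, 0)
Factor λ_2 = (1, 1, 1, 1, 0, 1, 0)
Factor λ_3 = (0, 1, 1, 0, 0, 1, 1)
Factor λ_4 = (0, 1, 1, 1, 0, 1, 0)

((0, 0, 0, 0, 0, 0, 1), (0, 0, 0, 1, 0, 1, 0), (1, 1, 1, 1, 0, 1, 0), (0, 1, 1, 0, 0, 1, 1), (0, 1, 1, 1, 0, 1, 0))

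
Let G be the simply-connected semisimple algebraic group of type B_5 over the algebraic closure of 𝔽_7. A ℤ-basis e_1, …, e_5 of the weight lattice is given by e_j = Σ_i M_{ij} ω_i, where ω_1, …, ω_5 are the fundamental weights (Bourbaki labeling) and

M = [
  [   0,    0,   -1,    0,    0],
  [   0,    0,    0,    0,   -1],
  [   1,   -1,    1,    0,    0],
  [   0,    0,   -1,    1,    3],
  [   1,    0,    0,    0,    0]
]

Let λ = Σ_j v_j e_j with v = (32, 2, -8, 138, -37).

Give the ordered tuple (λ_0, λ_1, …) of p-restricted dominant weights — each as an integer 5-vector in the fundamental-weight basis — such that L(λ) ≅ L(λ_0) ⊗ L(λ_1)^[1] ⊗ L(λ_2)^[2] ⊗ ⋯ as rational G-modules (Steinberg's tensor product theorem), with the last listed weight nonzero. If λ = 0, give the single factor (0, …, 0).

Converting to the ω-basis (c_i = row i of M dotted with v = (32, 2, -8, 138, -37)):
  c_1 = 0·32 + 0·2 + (-1)·(-8) + 0·138 + (0)·(-37) = 8
  c_2 = 0·32 + 0·2 + (0)·(-8) + 0·138 + (-1)·(-37) = 37
  c_3 = 1·32 + (-1)·(2) + (1)·(-8) + 0·138 + (0)·(-37) = 22
  c_4 = 0·32 + 0·2 + (-1)·(-8) + 1·138 + (3)·(-37) = 35
  c_5 = 1·32 + 0·2 + (0)·(-8) + 0·138 + (0)·(-37) = 32
Base-7 expansion of each c_i:
  c_1 = 8 = 1·7^0 + 1·7^1
  c_2 = 37 = 2·7^0 + 5·7^1
  c_3 = 22 = 1·7^0 + 3·7^1
  c_4 = 35 = 0·7^0 + 5·7^1
  c_5 = 32 = 4·7^0 + 4·7^1
λ_0 = (1, 2, 1, 0, 4)
λ_1 = (1, 5, 3, 5, 4)

((1, 2, 1, 0, 4), (1, 5, 3, 5, 4))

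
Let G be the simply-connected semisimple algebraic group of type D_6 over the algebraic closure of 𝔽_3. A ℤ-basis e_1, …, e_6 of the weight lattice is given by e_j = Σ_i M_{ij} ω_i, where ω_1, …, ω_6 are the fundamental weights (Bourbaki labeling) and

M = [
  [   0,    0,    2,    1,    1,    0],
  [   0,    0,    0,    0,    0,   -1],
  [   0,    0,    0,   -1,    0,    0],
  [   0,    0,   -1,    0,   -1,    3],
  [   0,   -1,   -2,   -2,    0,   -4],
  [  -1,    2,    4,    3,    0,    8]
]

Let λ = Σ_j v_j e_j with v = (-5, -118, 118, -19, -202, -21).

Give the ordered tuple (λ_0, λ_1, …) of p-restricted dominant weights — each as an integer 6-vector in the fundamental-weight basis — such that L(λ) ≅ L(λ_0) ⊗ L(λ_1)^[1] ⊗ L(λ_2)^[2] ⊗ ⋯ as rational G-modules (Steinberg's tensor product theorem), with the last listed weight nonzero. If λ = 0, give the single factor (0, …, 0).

Compute c_i = Σ_j M_{ij} v_j with v = (-5, -118, 118, -19, -202, -21):
  c_1 = 0*-5 + 0*-118 + 2*118 + 1*-19 + 1*-202 + 0*-21 = 15
  c_2 = 0*-5 + 0*-118 + 0*118 + 0*-19 + 0*-202 + -1*-21 = 21
  c_3 = 0*-5 + 0*-118 + 0*118 + -1*-19 + 0*-202 + 0*-21 = 19
  c_4 = 0*-5 + 0*-118 + -1*118 + 0*-19 + -1*-202 + 3*-21 = 21
  c_5 = 0*-5 + -1*-118 + -2*118 + -2*-19 + 0*-202 + -4*-21 = 4
  c_6 = -1*-5 + 2*-118 + 4*118 + 3*-19 + 0*-202 + 8*-21 = 16
Writing each c_i in base p = 3:
  c_1 = 15 = 0·3^0 + 2·3^1 + 1·3^2
  c_2 = 21 = 0·3^0 + 1·3^1 + 2·3^2
  c_3 = 19 = 1·3^0 + 0·3^1 + 2·3^2
  c_4 = 21 = 0·3^0 + 1·3^1 + 2·3^2
  c_5 = 4 = 1·3^0 + 1·3^1
  c_6 = 16 = 1·3^0 + 2·3^1 + 1·3^2
Factor λ_0 = (0, 0, 1, 0, 1, 1)
Factor λ_1 = (2, 1, 0, 1, 1, 2)
Factor λ_2 = (1, 2, 2, 2, 0, 1)

((0, 0, 1, 0, 1, 1), (2, 1, 0, 1, 1, 2), (1, 2, 2, 2, 0, 1))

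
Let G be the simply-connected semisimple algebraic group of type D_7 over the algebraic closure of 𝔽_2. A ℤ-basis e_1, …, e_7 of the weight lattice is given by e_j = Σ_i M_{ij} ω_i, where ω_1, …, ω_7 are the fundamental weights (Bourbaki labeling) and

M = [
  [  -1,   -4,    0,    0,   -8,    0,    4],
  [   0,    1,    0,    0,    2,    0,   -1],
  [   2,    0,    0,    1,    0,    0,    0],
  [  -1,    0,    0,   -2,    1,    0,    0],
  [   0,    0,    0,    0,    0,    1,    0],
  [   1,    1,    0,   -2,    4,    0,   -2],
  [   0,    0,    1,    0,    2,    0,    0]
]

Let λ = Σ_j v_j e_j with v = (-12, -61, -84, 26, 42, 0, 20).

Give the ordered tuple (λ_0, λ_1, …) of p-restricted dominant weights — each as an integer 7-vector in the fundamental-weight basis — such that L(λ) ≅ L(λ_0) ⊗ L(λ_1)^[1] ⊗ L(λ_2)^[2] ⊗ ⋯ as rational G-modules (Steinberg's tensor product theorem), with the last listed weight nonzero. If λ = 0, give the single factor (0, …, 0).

Change of basis e → ω: c = M·v where v = (-12, -61, -84, 26, 42, 0, 20):
  c_1 = -1*-12 + -4*-61 + 0*-84 + 0*26 + -8*42 + 0*0 + 4*20 = 0
  c_2 = 0*-12 + 1*-61 + 0*-84 + 0*26 + 2*42 + 0*0 + -1*20 = 3
  c_3 = 2*-12 + 0*-61 + 0*-84 + 1*26 + 0*42 + 0*0 + 0*20 = 2
  c_4 = -1*-12 + 0*-61 + 0*-84 + -2*26 + 1*42 + 0*0 + 0*20 = 2
  c_5 = 0*-12 + 0*-61 + 0*-84 + 0*26 + 0*42 + 1*0 + 0*20 = 0
  c_6 = 1*-12 + 1*-61 + 0*-84 + -2*26 + 4*42 + 0*0 + -2*20 = 3
  c_7 = 0*-12 + 0*-61 + 1*-84 + 0*26 + 2*42 + 0*0 + 0*20 = 0
Expand coordinatewise in base 2:
  c_1 = 0
  c_2 = 3 = 1·2^0 + 1·2^1
  c_3 = 2 = 0·2^0 + 1·2^1
  c_4 = 2 = 0·2^0 + 1·2^1
  c_5 = 0
  c_6 = 3 = 1·2^0 + 1·2^1
  c_7 = 0
Factor λ_0 = (0, 1, 0, 0, 0, 1, 0)
Factor λ_1 = (0, 1, 1, 1, 0, 1, 0)

((0, 1, 0, 0, 0, 1, 0), (0, 1, 1, 1, 0, 1, 0))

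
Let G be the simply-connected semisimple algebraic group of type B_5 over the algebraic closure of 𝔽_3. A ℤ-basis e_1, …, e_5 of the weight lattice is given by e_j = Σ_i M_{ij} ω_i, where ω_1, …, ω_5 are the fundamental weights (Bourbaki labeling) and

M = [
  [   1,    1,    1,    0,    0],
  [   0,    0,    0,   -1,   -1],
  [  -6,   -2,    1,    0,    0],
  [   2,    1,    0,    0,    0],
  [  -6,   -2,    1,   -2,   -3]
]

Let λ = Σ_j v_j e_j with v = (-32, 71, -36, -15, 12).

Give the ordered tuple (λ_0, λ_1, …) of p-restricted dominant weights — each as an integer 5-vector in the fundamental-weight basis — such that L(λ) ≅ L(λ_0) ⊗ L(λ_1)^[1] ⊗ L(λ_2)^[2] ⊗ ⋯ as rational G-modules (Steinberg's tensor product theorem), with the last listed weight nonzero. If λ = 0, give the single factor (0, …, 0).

Change of basis e → ω: c = M·v where v = (-32, 71, -36, -15, 12):
  c_1 = (1)·(-32) + 1·71 + (1)·(-36) + (0)·(-15) + 0·12 = 3
  c_2 = (0)·(-32) + 0·71 + (0)·(-36) + (-1)·(-15) + (-1)·(12) = 3
  c_3 = (-6)·(-32) + (-2)·(71) + (1)·(-36) + (0)·(-15) + 0·12 = 14
  c_4 = (2)·(-32) + 1·71 + (0)·(-36) + (0)·(-15) + 0·12 = 7
  c_5 = (-6)·(-32) + (-2)·(71) + (1)·(-36) + (-2)·(-15) + (-3)·(12) = 8
Base-3 expansion of each c_i:
  c_1 = 3 = 0·3^0 + 1·3^1
  c_2 = 3 = 0·3^0 + 1·3^1
  c_3 = 14 = 2·3^0 + 1·3^1 + 1·3^2
  c_4 = 7 = 1·3^0 + 2·3^1
  c_5 = 8 = 2·3^0 + 2·3^1
Factor λ_0 = (0, 0, 2, 1, 2)
Factor λ_1 = (1, 1, 1, 2, 2)
Factor λ_2 = (0, 0, 1, 0, 0)

((0, 0, 2, 1, 2), (1, 1, 1, 2, 2), (0, 0, 1, 0, 0))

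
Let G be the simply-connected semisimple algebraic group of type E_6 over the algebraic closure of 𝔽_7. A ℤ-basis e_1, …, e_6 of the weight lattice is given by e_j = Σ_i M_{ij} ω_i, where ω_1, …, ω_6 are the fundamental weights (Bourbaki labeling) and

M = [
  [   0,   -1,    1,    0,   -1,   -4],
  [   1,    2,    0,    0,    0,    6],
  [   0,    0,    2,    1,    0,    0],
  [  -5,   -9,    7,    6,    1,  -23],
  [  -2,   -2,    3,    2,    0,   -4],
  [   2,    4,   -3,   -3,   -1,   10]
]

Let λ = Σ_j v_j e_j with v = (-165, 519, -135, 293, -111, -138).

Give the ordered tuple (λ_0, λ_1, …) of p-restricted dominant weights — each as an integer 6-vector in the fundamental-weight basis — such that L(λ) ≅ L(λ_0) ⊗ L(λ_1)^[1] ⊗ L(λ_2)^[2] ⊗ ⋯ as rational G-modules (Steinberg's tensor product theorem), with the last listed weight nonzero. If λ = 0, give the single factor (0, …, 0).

((2, 3, 2, 2, 4, 3), (1, 6, 3, 4, 3, 0))

Converting to the ω-basis (c_i = row i of M dotted with v = (-165, 519, -135, 293, -111, -138)):
  c_1 = 0*-165 + -1*519 + 1*-135 + 0*293 + -1*-111 + -4*-138 = 9
  c_2 = 1*-165 + 2*519 + 0*-135 + 0*293 + 0*-111 + 6*-138 = 45
  c_3 = 0*-165 + 0*519 + 2*-135 + 1*293 + 0*-111 + 0*-138 = 23
  c_4 = -5*-165 + -9*519 + 7*-135 + 6*293 + 1*-111 + -23*-138 = 30
  c_5 = -2*-165 + -2*519 + 3*-135 + 2*293 + 0*-111 + -4*-138 = 25
  c_6 = 2*-165 + 4*519 + -3*-135 + -3*293 + -1*-111 + 10*-138 = 3
Expand coordinatewise in base 7:
  c_1 = 9 = 2·7^0 + 1·7^1
  c_2 = 45 = 3·7^0 + 6·7^1
  c_3 = 23 = 2·7^0 + 3·7^1
  c_4 = 30 = 2·7^0 + 4·7^1
  c_5 = 25 = 4·7^0 + 3·7^1
  c_6 = 3 = 3·7^0
p-restricted factor λ_0 = (2, 3, 2, 2, 4, 3)
p-restricted factor λ_1 = (1, 6, 3, 4, 3, 0)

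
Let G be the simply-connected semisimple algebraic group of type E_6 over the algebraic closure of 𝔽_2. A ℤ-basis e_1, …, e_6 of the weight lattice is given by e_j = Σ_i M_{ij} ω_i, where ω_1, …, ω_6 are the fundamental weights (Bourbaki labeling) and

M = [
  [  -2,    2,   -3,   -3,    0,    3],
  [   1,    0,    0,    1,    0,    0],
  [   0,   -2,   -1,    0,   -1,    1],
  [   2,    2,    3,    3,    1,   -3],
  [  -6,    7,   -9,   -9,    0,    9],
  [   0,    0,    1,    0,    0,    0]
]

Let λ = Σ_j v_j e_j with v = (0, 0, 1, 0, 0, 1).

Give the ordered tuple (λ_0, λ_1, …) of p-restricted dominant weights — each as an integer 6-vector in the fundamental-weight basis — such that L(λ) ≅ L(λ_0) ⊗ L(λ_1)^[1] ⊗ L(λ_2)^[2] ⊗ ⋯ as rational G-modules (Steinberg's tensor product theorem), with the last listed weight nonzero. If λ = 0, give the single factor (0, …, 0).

In the fundamental-weight basis, λ has coordinates c = M·v (v = (0, 0, 1, 0, 0, 1)):
  c_1 = -2*0 + 2*0 + -3*1 + -3*0 + 0*0 + 3*1 = 0
  c_2 = 1*0 + 0*0 + 0*1 + 1*0 + 0*0 + 0*1 = 0
  c_3 = 0*0 + -2*0 + -1*1 + 0*0 + -1*0 + 1*1 = 0
  c_4 = 2*0 + 2*0 + 3*1 + 3*0 + 1*0 + -3*1 = 0
  c_5 = -6*0 + 7*0 + -9*1 + -9*0 + 0*0 + 9*1 = 0
  c_6 = 0*0 + 0*0 + 1*1 + 0*0 + 0*0 + 0*1 = 1
Expand coordinatewise in base 2:
  c_1 = 0
  c_2 = 0
  c_3 = 0
  c_4 = 0
  c_5 = 0
  c_6 = 1 = 1·2^0
λ_0 = (0, 0, 0, 0, 0, 1)

((0, 0, 0, 0, 0, 1),)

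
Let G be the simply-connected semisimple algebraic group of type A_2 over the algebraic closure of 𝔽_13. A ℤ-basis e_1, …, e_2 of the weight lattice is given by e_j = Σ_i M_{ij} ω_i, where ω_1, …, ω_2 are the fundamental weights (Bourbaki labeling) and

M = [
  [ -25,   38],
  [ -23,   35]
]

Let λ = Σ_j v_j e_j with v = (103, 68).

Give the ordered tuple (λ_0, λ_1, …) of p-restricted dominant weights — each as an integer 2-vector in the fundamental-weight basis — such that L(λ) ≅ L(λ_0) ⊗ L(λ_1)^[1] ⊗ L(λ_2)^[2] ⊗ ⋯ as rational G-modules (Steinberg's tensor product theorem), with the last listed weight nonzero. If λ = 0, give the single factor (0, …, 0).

((9, 11),)

ω-coordinates c = M·v, v = (103, 68):
  c_1 = (-25)·(103) + 38·68 = 9
  c_2 = (-23)·(103) + 35·68 = 11
Base-13 expansion of each c_i:
  c_1 = 9 = 9·13^0
  c_2 = 11 = 11·13^0
λ_0 = (9, 11)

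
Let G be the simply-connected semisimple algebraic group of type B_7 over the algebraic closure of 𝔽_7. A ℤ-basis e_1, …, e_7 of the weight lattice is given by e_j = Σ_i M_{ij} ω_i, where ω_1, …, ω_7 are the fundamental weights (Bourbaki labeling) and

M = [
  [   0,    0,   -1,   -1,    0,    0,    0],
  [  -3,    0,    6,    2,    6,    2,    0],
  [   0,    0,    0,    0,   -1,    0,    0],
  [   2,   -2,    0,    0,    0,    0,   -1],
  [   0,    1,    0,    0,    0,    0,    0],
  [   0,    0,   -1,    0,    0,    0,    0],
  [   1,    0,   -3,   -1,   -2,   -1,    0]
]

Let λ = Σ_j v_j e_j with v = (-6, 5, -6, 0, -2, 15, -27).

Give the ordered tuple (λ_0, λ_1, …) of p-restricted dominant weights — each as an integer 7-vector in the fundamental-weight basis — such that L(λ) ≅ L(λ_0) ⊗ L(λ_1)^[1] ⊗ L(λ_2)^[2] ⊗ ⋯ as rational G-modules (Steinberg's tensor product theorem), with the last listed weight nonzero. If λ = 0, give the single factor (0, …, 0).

Change of basis e → ω: c = M·v where v = (-6, 5, -6, 0, -2, 15, -27):
  c_1 = 0*-6 + 0*5 + -1*-6 + -1*0 + 0*-2 + 0*15 + 0*-27 = 6
  c_2 = -3*-6 + 0*5 + 6*-6 + 2*0 + 6*-2 + 2*15 + 0*-27 = 0
  c_3 = 0*-6 + 0*5 + 0*-6 + 0*0 + -1*-2 + 0*15 + 0*-27 = 2
  c_4 = 2*-6 + -2*5 + 0*-6 + 0*0 + 0*-2 + 0*15 + -1*-27 = 5
  c_5 = 0*-6 + 1*5 + 0*-6 + 0*0 + 0*-2 + 0*15 + 0*-27 = 5
  c_6 = 0*-6 + 0*5 + -1*-6 + 0*0 + 0*-2 + 0*15 + 0*-27 = 6
  c_7 = 1*-6 + 0*5 + -3*-6 + -1*0 + -2*-2 + -1*15 + 0*-27 = 1
p = 7; digits c_i = Σ_j d_{ij}·7^j, 0 ≤ d_{ij} < 7:
  c_1 = 6 = 6·7^0
  c_2 = 0
  c_3 = 2 = 2·7^0
  c_4 = 5 = 5·7^0
  c_5 = 5 = 5·7^0
  c_6 = 6 = 6·7^0
  c_7 = 1 = 1·7^0
p-restricted factor λ_0 = (6, 0, 2, 5, 5, 6, 1)

((6, 0, 2, 5, 5, 6, 1),)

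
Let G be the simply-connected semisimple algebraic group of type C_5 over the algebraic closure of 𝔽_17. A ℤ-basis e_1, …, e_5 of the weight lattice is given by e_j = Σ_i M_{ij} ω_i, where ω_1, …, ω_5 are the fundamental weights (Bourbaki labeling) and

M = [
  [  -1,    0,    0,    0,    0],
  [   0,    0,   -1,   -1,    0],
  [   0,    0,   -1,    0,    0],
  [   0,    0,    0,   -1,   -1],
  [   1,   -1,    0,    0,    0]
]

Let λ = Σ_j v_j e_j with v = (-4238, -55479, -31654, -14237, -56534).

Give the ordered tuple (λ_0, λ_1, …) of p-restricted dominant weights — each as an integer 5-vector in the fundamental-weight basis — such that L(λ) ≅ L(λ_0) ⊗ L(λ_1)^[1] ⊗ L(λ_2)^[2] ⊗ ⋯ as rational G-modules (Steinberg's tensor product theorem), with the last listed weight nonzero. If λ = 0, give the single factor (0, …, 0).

((5, 8, 0, 0, 3), (11, 13, 9, 15, 5), (14, 5, 7, 6, 7), (0, 9, 6, 14, 10))

Change of basis e → ω: c = M·v where v = (-4238, -55479, -31654, -14237, -56534):
  c_1 = -1*-4238 + 0*-55479 + 0*-31654 + 0*-14237 + 0*-56534 = 4238
  c_2 = 0*-4238 + 0*-55479 + -1*-31654 + -1*-14237 + 0*-56534 = 45891
  c_3 = 0*-4238 + 0*-55479 + -1*-31654 + 0*-14237 + 0*-56534 = 31654
  c_4 = 0*-4238 + 0*-55479 + 0*-31654 + -1*-14237 + -1*-56534 = 70771
  c_5 = 1*-4238 + -1*-55479 + 0*-31654 + 0*-14237 + 0*-56534 = 51241
Expand coordinatewise in base 17:
  c_1 = 4238 = 5·17^0 + 11·17^1 + 14·17^2
  c_2 = 45891 = 8·17^0 + 13·17^1 + 5·17^2 + 9·17^3
  c_3 = 31654 = 0·17^0 + 9·17^1 + 7·17^2 + 6·17^3
  c_4 = 70771 = 0·17^0 + 15·17^1 + 6·17^2 + 14·17^3
  c_5 = 51241 = 3·17^0 + 5·17^1 + 7·17^2 + 10·17^3
Factor λ_0 = (5, 8, 0, 0, 3)
Factor λ_1 = (11, 13, 9, 15, 5)
Factor λ_2 = (14, 5, 7, 6, 7)
Factor λ_3 = (0, 9, 6, 14, 10)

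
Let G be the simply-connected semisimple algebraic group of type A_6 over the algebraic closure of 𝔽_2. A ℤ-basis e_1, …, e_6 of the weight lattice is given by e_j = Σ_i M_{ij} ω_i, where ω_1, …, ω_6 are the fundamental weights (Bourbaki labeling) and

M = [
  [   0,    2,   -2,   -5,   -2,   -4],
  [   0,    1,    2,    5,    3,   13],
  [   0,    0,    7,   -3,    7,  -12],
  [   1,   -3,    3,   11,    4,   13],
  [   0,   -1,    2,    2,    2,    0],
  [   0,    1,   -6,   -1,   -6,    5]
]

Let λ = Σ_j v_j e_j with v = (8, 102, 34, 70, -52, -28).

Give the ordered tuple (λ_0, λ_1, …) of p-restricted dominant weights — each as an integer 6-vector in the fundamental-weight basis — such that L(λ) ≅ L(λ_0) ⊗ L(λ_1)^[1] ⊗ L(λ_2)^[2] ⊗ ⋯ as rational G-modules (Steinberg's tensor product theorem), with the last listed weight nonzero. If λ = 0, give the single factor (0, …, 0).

Compute c_i = Σ_j M_{ij} v_j with v = (8, 102, 34, 70, -52, -28):
  c_1 = (0)·(8) + (2)·(102) + (-2)·(34) + (-5)·(70) + (-2)·(-52) + (-4)·(-28) = 2
  c_2 = (0)·(8) + (1)·(102) + (2)·(34) + (5)·(70) + (3)·(-52) + (13)·(-28) = 0
  c_3 = (0)·(8) + (0)·(102) + (7)·(34) + (-3)·(70) + (7)·(-52) + (-12)·(-28) = 0
  c_4 = (1)·(8) + (-3)·(102) + (3)·(34) + (11)·(70) + (4)·(-52) + (13)·(-28) = 2
  c_5 = (0)·(8) + (-1)·(102) + (2)·(34) + (2)·(70) + (2)·(-52) + (0)·(-28) = 2
  c_6 = (0)·(8) + (1)·(102) + (-6)·(34) + (-1)·(70) + (-6)·(-52) + (5)·(-28) = 0
Base-2 expansion of each c_i:
  c_1 = 2 = 0·2^0 + 1·2^1
  c_2 = 0
  c_3 = 0
  c_4 = 2 = 0·2^0 + 1·2^1
  c_5 = 2 = 0·2^0 + 1·2^1
  c_6 = 0
λ_0 = (0, 0, 0, 0, 0, 0)
λ_1 = (1, 0, 0, 1, 1, 0)

((0, 0, 0, 0, 0, 0), (1, 0, 0, 1, 1, 0))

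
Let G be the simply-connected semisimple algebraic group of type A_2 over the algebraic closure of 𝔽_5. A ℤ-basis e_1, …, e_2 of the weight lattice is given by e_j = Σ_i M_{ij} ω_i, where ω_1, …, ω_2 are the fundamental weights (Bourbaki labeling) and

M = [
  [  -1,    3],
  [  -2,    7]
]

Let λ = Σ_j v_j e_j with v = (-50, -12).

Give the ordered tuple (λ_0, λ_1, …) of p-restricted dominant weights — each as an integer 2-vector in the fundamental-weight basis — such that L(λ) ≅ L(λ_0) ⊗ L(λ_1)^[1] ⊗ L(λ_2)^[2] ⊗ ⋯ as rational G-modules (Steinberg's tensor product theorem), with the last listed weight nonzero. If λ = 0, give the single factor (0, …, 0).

((4, 1), (2, 3))

ω-coordinates c = M·v, v = (-50, -12):
  c_1 = (-1)·(-50) + (3)·(-12) = 14
  c_2 = (-2)·(-50) + (7)·(-12) = 16
Writing each c_i in base p = 5:
  c_1 = 14 = 4·5^0 + 2·5^1
  c_2 = 16 = 1·5^0 + 3·5^1
p-restricted factor λ_0 = (4, 1)
p-restricted factor λ_1 = (2, 3)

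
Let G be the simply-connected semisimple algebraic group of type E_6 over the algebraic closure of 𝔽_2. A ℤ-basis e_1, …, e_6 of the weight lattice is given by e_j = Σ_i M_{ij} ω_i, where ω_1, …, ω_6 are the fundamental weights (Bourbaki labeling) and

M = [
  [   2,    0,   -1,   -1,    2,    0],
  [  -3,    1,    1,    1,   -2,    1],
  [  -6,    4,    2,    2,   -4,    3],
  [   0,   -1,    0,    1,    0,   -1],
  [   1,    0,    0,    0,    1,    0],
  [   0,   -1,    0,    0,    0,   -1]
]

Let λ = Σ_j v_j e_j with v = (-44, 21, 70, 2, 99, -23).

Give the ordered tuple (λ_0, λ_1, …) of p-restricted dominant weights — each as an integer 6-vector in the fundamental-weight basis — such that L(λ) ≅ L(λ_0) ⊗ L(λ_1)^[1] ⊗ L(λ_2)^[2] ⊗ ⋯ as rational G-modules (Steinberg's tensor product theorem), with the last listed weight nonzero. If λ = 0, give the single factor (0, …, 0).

Change of basis e → ω: c = M·v where v = (-44, 21, 70, 2, 99, -23):
  c_1 = 2*-44 + 0*21 + -1*70 + -1*2 + 2*99 + 0*-23 = 38
  c_2 = -3*-44 + 1*21 + 1*70 + 1*2 + -2*99 + 1*-23 = 4
  c_3 = -6*-44 + 4*21 + 2*70 + 2*2 + -4*99 + 3*-23 = 27
  c_4 = 0*-44 + -1*21 + 0*70 + 1*2 + 0*99 + -1*-23 = 4
  c_5 = 1*-44 + 0*21 + 0*70 + 0*2 + 1*99 + 0*-23 = 55
  c_6 = 0*-44 + -1*21 + 0*70 + 0*2 + 0*99 + -1*-23 = 2
Writing each c_i in base p = 2:
  c_1 = 38 = 0·2^0 + 1·2^1 + 1·2^2 + 0·2^3 + 0·2^4 + 1·2^5
  c_2 = 4 = 0·2^0 + 0·2^1 + 1·2^2
  c_3 = 27 = 1·2^0 + 1·2^1 + 0·2^2 + 1·2^3 + 1·2^4
  c_4 = 4 = 0·2^0 + 0·2^1 + 1·2^2
  c_5 = 55 = 1·2^0 + 1·2^1 + 1·2^2 + 0·2^3 + 1·2^4 + 1·2^5
  c_6 = 2 = 0·2^0 + 1·2^1
p-restricted factor λ_0 = (0, 0, 1, 0, 1, 0)
p-restricted factor λ_1 = (1, 0, 1, 0, 1, 1)
p-restricted factor λ_2 = (1, 1, 0, 1, 1, 0)
p-restricted factor λ_3 = (0, 0, 1, 0, 0, 0)
p-restricted factor λ_4 = (0, 0, 1, 0, 1, 0)
p-restricted factor λ_5 = (1, 0, 0, 0, 1, 0)

((0, 0, 1, 0, 1, 0), (1, 0, 1, 0, 1, 1), (1, 1, 0, 1, 1, 0), (0, 0, 1, 0, 0, 0), (0, 0, 1, 0, 1, 0), (1, 0, 0, 0, 1, 0))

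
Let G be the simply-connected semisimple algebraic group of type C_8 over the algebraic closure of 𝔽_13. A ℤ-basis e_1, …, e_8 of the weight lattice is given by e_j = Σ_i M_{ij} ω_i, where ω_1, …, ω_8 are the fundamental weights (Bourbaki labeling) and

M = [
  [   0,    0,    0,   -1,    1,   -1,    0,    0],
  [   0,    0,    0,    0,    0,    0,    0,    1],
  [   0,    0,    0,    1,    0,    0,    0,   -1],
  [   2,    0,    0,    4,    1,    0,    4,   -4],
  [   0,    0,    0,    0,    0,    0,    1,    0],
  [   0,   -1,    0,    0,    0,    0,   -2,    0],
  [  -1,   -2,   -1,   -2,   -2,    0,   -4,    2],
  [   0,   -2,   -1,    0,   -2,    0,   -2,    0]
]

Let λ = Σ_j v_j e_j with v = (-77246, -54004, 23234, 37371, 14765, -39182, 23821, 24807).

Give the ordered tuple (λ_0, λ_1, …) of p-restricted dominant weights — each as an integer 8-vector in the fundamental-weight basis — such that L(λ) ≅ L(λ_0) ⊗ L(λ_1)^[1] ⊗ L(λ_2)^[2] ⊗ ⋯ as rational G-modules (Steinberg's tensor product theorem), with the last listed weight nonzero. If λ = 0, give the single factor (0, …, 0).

((1, 3, 6, 2, 5, 5, 1, 10), (1, 10, 4, 5, 12, 8, 6, 12), (7, 3, 9, 8, 10, 11, 6, 5), (7, 11, 5, 2, 10, 2, 5, 3))

Compute c_i = Σ_j M_{ij} v_j with v = (-77246, -54004, 23234, 37371, 14765, -39182, 23821, 24807):
  c_1 = (0)·(-77246) + (0)·(-54004) + 0·23234 + (-1)·(37371) + 1·14765 + (-1)·(-39182) + 0·23821 + 0·24807 = 16576
  c_2 = (0)·(-77246) + (0)·(-54004) + 0·23234 + 0·37371 + 0·14765 + (0)·(-39182) + 0·23821 + 1·24807 = 24807
  c_3 = (0)·(-77246) + (0)·(-54004) + 0·23234 + 1·37371 + 0·14765 + (0)·(-39182) + 0·23821 + (-1)·(24807) = 12564
  c_4 = (2)·(-77246) + (0)·(-54004) + 0·23234 + 4·37371 + 1·14765 + (0)·(-39182) + 4·23821 + (-4)·(24807) = 5813
  c_5 = (0)·(-77246) + (0)·(-54004) + 0·23234 + 0·37371 + 0·14765 + (0)·(-39182) + 1·23821 + 0·24807 = 23821
  c_6 = (0)·(-77246) + (-1)·(-54004) + 0·23234 + 0·37371 + 0·14765 + (0)·(-39182) + (-2)·(23821) + 0·24807 = 6362
  c_7 = (-1)·(-77246) + (-2)·(-54004) + (-1)·(23234) + (-2)·(37371) + (-2)·(14765) + (0)·(-39182) + (-4)·(23821) + 2·24807 = 12078
  c_8 = (0)·(-77246) + (-2)·(-54004) + (-1)·(23234) + 0·37371 + (-2)·(14765) + (0)·(-39182) + (-2)·(23821) + 0·24807 = 7602
Base-13 expansion of each c_i:
  c_1 = 16576 = 1·13^0 + 1·13^1 + 7·13^2 + 7·13^3
  c_2 = 24807 = 3·13^0 + 10·13^1 + 3·13^2 + 11·13^3
  c_3 = 12564 = 6·13^0 + 4·13^1 + 9·13^2 + 5·13^3
  c_4 = 5813 = 2·13^0 + 5·13^1 + 8·13^2 + 2·13^3
  c_5 = 23821 = 5·13^0 + 12·13^1 + 10·13^2 + 10·13^3
  c_6 = 6362 = 5·13^0 + 8·13^1 + 11·13^2 + 2·13^3
  c_7 = 12078 = 1·13^0 + 6·13^1 + 6·13^2 + 5·13^3
  c_8 = 7602 = 10·13^0 + 12·13^1 + 5·13^2 + 3·13^3
p-restricted factor λ_0 = (1, 3, 6, 2, 5, 5, 1, 10)
p-restricted factor λ_1 = (1, 10, 4, 5, 12, 8, 6, 12)
p-restricted factor λ_2 = (7, 3, 9, 8, 10, 11, 6, 5)
p-restricted factor λ_3 = (7, 11, 5, 2, 10, 2, 5, 3)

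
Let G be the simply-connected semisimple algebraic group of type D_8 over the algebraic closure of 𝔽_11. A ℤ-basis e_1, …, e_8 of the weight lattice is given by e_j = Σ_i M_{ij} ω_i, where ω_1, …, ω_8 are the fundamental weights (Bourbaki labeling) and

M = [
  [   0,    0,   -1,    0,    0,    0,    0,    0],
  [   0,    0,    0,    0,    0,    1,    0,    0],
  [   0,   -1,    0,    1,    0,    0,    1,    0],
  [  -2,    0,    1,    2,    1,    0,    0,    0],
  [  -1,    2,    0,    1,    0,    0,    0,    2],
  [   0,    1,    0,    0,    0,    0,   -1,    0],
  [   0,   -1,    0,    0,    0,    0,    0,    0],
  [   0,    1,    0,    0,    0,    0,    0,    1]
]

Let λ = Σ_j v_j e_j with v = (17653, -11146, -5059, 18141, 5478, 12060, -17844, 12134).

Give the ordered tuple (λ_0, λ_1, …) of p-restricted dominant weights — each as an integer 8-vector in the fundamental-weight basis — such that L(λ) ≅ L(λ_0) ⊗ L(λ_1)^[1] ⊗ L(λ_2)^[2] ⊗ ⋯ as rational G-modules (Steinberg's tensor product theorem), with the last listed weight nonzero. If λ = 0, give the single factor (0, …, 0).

((10, 4, 3, 9, 0, 10, 3, 9), (8, 7, 6, 5, 4, 3, 1, 1), (8, 0, 6, 0, 9, 0, 4, 8), (3, 9, 8, 1, 1, 5, 8, 0))

Change of basis e → ω: c = M·v where v = (17653, -11146, -5059, 18141, 5478, 12060, -17844, 12134):
  c_1 = (0)·(17653) + (0)·(-11146) + (-1)·(-5059) + (0)·(18141) + (0)·(5478) + (0)·(12060) + (0)·(-17844) + (0)·(12134) = 5059
  c_2 = (0)·(17653) + (0)·(-11146) + (0)·(-5059) + (0)·(18141) + (0)·(5478) + (1)·(12060) + (0)·(-17844) + (0)·(12134) = 12060
  c_3 = (0)·(17653) + (-1)·(-11146) + (0)·(-5059) + (1)·(18141) + (0)·(5478) + (0)·(12060) + (1)·(-17844) + (0)·(12134) = 11443
  c_4 = (-2)·(17653) + (0)·(-11146) + (1)·(-5059) + (2)·(18141) + (1)·(5478) + (0)·(12060) + (0)·(-17844) + (0)·(12134) = 1395
  c_5 = (-1)·(17653) + (2)·(-11146) + (0)·(-5059) + (1)·(18141) + (0)·(5478) + (0)·(12060) + (0)·(-17844) + (2)·(12134) = 2464
  c_6 = (0)·(17653) + (1)·(-11146) + (0)·(-5059) + (0)·(18141) + (0)·(5478) + (0)·(12060) + (-1)·(-17844) + (0)·(12134) = 6698
  c_7 = (0)·(17653) + (-1)·(-11146) + (0)·(-5059) + (0)·(18141) + (0)·(5478) + (0)·(12060) + (0)·(-17844) + (0)·(12134) = 11146
  c_8 = (0)·(17653) + (1)·(-11146) + (0)·(-5059) + (0)·(18141) + (0)·(5478) + (0)·(12060) + (0)·(-17844) + (1)·(12134) = 988
p = 11; digits c_i = Σ_j d_{ij}·11^j, 0 ≤ d_{ij} < 11:
  c_1 = 5059 = 10·11^0 + 8·11^1 + 8·11^2 + 3·11^3
  c_2 = 12060 = 4·11^0 + 7·11^1 + 0·11^2 + 9·11^3
  c_3 = 11443 = 3·11^0 + 6·11^1 + 6·11^2 + 8·11^3
  c_4 = 1395 = 9·11^0 + 5·11^1 + 0·11^2 + 1·11^3
  c_5 = 2464 = 0·11^0 + 4·11^1 + 9·11^2 + 1·11^3
  c_6 = 6698 = 10·11^0 + 3·11^1 + 0·11^2 + 5·11^3
  c_7 = 11146 = 3·11^0 + 1·11^1 + 4·11^2 + 8·11^3
  c_8 = 988 = 9·11^0 + 1·11^1 + 8·11^2
λ_0 = (10, 4, 3, 9, 0, 10, 3, 9)
λ_1 = (8, 7, 6, 5, 4, 3, 1, 1)
λ_2 = (8, 0, 6, 0, 9, 0, 4, 8)
λ_3 = (3, 9, 8, 1, 1, 5, 8, 0)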